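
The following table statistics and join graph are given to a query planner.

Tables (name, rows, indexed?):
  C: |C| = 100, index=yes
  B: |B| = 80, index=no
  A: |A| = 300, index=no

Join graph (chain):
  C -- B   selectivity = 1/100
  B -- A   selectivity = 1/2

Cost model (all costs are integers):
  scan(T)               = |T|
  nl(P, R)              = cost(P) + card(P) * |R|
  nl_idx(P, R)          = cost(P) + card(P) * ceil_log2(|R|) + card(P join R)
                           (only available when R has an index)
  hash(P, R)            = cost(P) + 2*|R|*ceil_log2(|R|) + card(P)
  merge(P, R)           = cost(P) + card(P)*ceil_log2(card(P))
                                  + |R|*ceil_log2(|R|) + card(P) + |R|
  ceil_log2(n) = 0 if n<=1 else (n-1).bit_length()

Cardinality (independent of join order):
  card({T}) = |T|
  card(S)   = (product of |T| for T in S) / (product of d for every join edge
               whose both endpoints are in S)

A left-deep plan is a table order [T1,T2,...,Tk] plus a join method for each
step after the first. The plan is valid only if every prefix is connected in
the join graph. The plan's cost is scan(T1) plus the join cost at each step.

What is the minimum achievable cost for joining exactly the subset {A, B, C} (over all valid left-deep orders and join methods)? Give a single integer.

Selinger DP over subsets of {A,B,C}:
  {C}: scan cost=100, card=100
  {B}: scan cost=80, card=80
  {A}: scan cost=300, card=300
  {BC}: card=80; try (C,nl_idx)→720, (B,hash)→1320, (C,merge)→1520, (B,merge)→1540, (C,hash)→1560, (C,nl)→8080 …(+1); best=720 via (C,nl_idx)
  {AB}: card=12000; try (B,hash)→1720, (A,merge)→3720, (B,merge)→3940, (A,hash)→5560, (A,nl)→24080, (B,nl)→24300; best=1720 via (B,hash)
  {ABC}: card=12000; try (A,merge)→4360, (A,hash)→6200, (C,hash)→15120, (A,nl)→24720, (C,nl_idx)→97720, (C,merge)→182520 …(+1); best=4360 via (A,merge)

4360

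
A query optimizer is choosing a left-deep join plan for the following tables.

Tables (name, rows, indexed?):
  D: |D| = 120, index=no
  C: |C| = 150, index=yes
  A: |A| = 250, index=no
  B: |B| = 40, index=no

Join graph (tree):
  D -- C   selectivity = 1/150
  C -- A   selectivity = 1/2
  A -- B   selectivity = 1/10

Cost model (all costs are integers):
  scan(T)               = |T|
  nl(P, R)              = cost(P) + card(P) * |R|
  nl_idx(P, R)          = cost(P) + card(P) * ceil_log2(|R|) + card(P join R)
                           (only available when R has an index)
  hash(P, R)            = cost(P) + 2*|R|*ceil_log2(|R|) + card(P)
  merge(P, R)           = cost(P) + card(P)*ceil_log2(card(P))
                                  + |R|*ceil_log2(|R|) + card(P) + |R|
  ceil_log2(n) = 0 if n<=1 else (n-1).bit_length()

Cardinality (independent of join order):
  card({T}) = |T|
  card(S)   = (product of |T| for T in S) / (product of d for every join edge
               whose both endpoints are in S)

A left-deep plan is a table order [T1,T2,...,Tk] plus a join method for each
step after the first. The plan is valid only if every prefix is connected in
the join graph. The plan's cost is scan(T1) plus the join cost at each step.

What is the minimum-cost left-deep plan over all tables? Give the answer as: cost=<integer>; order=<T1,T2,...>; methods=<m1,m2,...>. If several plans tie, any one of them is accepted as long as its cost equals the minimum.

cost=19890; order=D,C,A,B; methods=nl_idx,merge,hash

Selinger DP (subsets sized 1..n):
  {D}: scan cost=120, card=120
  {C}: scan cost=150, card=150
  {A}: scan cost=250, card=250
  {B}: scan cost=40, card=40
  {CD}: card=120; try (C,nl_idx)→1200, (D,hash)→1980, (C,merge)→2430, (D,merge)→2460, (C,hash)→2640, (C,nl)→18120 …(+1); best=1200 via (C,nl_idx)
  {AC}: card=18750; try (C,hash)→2900, (A,merge)→3750, (C,merge)→3850, (A,hash)→4300, (C,nl_idx)→21000, (A,nl)→37650 …(+1); best=2900 via (C,hash)
  {AB}: card=1000; try (B,hash)→980, (A,merge)→2570, (B,merge)→2780, (A,hash)→4080, (A,nl)→10040, (B,nl)→10250; best=980 via (B,hash)
  {ACD}: card=15000; try (A,merge)→4410, (A,hash)→5320, (D,hash)→23330, (A,nl)→31200, (D,merge)→303860, (D,nl)→2252900; best=4410 via (A,merge)
  {ABC}: card=75000; try (C,hash)→4380, (C,merge)→13330, (B,hash)→22130, (C,nl_idx)→83980, (C,nl)→150980, (B,merge)→303180 …(+1); best=4380 via (C,hash)
  {ABCD}: card=60000; try (B,hash)→19890, (D,hash)→81060, (B,merge)→229690, (B,nl)→604410, (D,merge)→1355340, (D,nl)→9004380; best=19890 via (B,hash)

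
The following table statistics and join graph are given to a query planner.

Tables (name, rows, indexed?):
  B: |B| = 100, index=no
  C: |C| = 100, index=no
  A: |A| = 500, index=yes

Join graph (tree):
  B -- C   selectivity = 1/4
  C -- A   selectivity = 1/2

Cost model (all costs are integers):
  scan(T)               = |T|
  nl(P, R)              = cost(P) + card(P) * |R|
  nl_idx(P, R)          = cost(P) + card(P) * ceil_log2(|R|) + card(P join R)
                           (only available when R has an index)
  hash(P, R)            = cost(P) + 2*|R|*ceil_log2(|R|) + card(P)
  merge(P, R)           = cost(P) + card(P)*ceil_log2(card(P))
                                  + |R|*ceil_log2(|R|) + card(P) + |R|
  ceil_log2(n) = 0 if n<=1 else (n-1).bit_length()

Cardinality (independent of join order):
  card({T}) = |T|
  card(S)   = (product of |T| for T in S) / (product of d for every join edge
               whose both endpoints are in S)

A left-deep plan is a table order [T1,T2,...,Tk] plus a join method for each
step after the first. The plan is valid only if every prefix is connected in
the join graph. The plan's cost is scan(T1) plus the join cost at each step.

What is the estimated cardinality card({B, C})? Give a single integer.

Tables in S: B(100), C(100)
Edges inside S: B-C(d=4)
numerator = 100 * 100 = 10000
denominator = 4 = 4
card(S) = 10000 / 4 = 2500

2500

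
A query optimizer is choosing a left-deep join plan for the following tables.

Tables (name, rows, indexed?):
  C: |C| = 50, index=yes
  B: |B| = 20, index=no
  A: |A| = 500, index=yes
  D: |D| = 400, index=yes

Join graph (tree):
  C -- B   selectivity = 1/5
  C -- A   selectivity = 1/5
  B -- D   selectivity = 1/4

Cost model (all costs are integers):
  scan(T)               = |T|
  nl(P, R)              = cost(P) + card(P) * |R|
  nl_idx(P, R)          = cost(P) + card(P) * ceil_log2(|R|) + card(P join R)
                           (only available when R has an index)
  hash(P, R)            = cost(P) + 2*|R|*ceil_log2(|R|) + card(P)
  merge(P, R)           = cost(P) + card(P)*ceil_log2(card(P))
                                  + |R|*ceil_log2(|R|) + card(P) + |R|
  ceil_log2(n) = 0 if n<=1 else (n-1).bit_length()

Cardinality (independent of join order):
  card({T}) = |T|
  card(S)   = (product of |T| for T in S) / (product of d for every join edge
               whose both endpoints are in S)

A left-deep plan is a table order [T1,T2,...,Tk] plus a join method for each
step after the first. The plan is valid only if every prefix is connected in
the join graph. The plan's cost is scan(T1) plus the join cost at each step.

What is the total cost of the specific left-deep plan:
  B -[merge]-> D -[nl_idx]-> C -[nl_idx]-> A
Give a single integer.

2216140

step 1: scan B: cost=20, card=20
step 2: join D via merge
    card(P join D) = 20*400/(4) = 2000
    cost = 20 + 20*5 + 400*9 + 20 + 400 = 4140
step 3: join C via nl_idx
    card(P join C) = 2000*50/(5) = 20000
    cost = 4140 + 2000*6 + 20000 = 36140
step 4: join A via nl_idx
    card(P join A) = 20000*500/(5) = 2000000
    cost = 36140 + 20000*9 + 2000000 = 2216140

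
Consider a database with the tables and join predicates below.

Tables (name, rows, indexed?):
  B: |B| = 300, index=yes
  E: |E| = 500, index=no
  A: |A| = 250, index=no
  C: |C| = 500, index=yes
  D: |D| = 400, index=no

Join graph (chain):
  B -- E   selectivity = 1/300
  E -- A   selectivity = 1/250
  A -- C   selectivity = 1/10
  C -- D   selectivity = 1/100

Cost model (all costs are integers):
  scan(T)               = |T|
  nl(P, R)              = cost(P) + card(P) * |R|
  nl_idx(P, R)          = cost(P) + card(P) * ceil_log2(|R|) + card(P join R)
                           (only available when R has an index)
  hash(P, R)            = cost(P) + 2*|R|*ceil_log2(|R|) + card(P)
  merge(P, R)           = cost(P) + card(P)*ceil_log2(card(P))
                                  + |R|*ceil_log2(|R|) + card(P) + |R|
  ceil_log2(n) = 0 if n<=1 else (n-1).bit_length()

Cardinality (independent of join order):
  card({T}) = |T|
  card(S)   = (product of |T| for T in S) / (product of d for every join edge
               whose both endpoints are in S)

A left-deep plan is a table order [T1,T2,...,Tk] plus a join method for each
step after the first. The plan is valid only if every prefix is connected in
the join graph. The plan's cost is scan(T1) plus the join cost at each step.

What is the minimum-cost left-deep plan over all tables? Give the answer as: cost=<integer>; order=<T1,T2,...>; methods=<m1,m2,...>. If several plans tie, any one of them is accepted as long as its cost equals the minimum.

cost=51700; order=E,A,B,C,D; methods=hash,nl_idx,hash,hash

Selinger DP (subsets sized 1..n):
  {B}: scan cost=300, card=300
  {E}: scan cost=500, card=500
  {A}: scan cost=250, card=250
  {C}: scan cost=500, card=500
  {D}: scan cost=400, card=400
  {BE}: card=500; try (B,nl_idx)→5500, (B,hash)→6400, (E,merge)→8300, (B,merge)→8500, (E,hash)→9600, (E,nl)→150300 …(+1); best=5500 via (B,nl_idx)
  {AE}: card=500; try (A,hash)→5000, (E,merge)→7500, (A,merge)→7750, (E,hash)→9500, (E,nl)→125250, (A,nl)→125500; best=5000 via (A,hash)
  {AC}: card=12500; try (A,hash)→5000, (C,merge)→7500, (A,merge)→7750, (C,hash)→9500, (C,nl_idx)→15000, (C,nl)→125250 …(+1); best=5000 via (A,hash)
  {CD}: card=2000; try (C,nl_idx)→6000, (D,hash)→8200, (C,merge)→9400, (D,merge)→9500, (C,hash)→9800, (C,nl)→200400 …(+1); best=6000 via (C,nl_idx)
  {ABE}: card=500; try (B,nl_idx)→10000, (A,hash)→10000, (B,hash)→10900, (A,merge)→12750, (B,merge)→13000, (A,nl)→130500 …(+1); best=10000 via (B,nl_idx)
  {ACE}: card=25000; try (C,hash)→14500, (C,merge)→15000, (E,hash)→26500, (C,nl_idx)→34500, (E,merge)→197500, (C,nl)→255000 …(+1); best=14500 via (C,hash)
  {ACD}: card=50000; try (A,hash)→12000, (D,hash)→24700, (A,merge)→32250, (D,merge)→196500, (A,nl)→506000, (D,nl)→5005000; best=12000 via (A,hash)
  {ABCE}: card=25000; try (C,hash)→19500, (C,merge)→20000, (C,nl_idx)→39500, (B,hash)→44900, (C,nl)→260000, (B,nl_idx)→264500 …(+2); best=19500 via (C,hash)
  {ACDE}: card=100000; try (D,hash)→46700, (E,hash)→71000, (D,merge)→418500, (E,merge)→867000, (D,nl)→10014500, (E,nl)→25012000; best=46700 via (D,hash)
  {ABCDE}: card=100000; try (D,hash)→51700, (B,hash)→152100, (D,merge)→423500, (B,nl_idx)→1046700, (B,merge)→1849700, (D,nl)→10019500 …(+1); best=51700 via (D,hash)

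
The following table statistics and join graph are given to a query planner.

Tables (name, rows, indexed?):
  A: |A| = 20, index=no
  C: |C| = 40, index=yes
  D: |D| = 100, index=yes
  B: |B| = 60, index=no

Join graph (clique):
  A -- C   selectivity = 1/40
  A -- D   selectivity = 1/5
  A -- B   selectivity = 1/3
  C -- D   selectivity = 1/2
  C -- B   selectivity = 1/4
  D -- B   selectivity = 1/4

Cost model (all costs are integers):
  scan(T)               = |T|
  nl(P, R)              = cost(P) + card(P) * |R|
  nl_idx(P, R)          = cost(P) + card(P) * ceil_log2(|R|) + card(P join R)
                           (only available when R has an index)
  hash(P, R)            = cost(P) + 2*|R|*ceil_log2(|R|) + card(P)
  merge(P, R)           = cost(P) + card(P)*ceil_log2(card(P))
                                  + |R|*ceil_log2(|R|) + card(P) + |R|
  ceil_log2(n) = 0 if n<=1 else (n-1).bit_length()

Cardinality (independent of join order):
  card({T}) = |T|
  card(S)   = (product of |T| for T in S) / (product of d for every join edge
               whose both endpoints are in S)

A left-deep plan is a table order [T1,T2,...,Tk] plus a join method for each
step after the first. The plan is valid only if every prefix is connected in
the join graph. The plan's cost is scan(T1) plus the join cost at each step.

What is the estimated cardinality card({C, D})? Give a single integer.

Tables in S: C(40), D(100)
Edges inside S: C-D(d=2)
numerator = 40 * 100 = 4000
denominator = 2 = 2
card(S) = 4000 / 2 = 2000

2000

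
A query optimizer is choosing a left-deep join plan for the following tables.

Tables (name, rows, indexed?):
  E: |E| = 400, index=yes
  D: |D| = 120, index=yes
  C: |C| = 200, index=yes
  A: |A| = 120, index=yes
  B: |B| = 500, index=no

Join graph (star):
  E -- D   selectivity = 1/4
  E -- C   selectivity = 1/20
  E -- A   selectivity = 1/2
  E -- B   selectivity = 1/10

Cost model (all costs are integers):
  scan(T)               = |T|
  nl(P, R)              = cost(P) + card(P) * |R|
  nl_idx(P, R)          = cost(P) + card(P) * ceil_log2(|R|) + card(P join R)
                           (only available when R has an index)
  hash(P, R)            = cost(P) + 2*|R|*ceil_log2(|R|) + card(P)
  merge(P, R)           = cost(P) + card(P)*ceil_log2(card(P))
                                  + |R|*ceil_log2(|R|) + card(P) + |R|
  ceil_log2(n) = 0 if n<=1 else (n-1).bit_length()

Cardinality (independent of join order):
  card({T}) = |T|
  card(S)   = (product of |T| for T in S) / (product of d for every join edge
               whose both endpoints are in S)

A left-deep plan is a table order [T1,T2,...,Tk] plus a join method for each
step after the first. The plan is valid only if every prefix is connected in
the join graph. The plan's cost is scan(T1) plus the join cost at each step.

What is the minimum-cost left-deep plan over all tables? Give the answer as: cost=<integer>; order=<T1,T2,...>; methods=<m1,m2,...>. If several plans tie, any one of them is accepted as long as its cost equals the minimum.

cost=6140360; order=E,C,D,B,A; methods=hash,hash,hash,hash

Selinger DP (subsets sized 1..n):
  {E}: scan cost=400, card=400
  {D}: scan cost=120, card=120
  {C}: scan cost=200, card=200
  {A}: scan cost=120, card=120
  {B}: scan cost=500, card=500
  {DE}: card=12000; try (D,hash)→2480, (E,merge)→5080, (D,merge)→5360, (E,hash)→7440, (E,nl_idx)→13200, (D,nl_idx)→15200 …(+2); best=2480 via (D,hash)
  {CE}: card=4000; try (C,hash)→4000, (E,merge)→6000, (E,nl_idx)→6000, (C,merge)→6200, (E,hash)→7600, (C,nl_idx)→7600 …(+2); best=4000 via (C,hash)
  {AE}: card=24000; try (A,hash)→2480, (E,merge)→5080, (A,merge)→5360, (E,hash)→7440, (E,nl_idx)→25200, (A,nl_idx)→27200 …(+2); best=2480 via (A,hash)
  {BE}: card=20000; try (E,hash)→8200, (B,merge)→9400, (E,merge)→9500, (B,hash)→9800, (E,nl_idx)→25000, (B,nl)→200400 …(+1); best=8200 via (E,hash)
  {CDE}: card=120000; try (D,hash)→9680, (C,hash)→17680, (D,merge)→56960, (D,nl_idx)→152000, (C,merge)→184280, (C,nl_idx)→218480 …(+2); best=9680 via (D,hash)
  {ADE}: card=720000; try (A,hash)→16160, (D,hash)→28160, (A,merge)→183440, (D,merge)→387440, (A,nl_idx)→806480, (D,nl_idx)→890480 …(+2); best=16160 via (A,hash)
  {BDE}: card=600000; try (B,hash)→23480, (D,hash)→29880, (B,merge)→187480, (D,merge)→329160, (D,nl_idx)→748200, (D,nl)→2408200 …(+1); best=23480 via (B,hash)
  {ACE}: card=240000; try (A,hash)→9680, (C,hash)→29680, (A,merge)→56960, (A,nl_idx)→272000, (C,merge)→388280, (C,nl_idx)→434480 …(+2); best=9680 via (A,hash)
  {BCE}: card=200000; try (B,hash)→17000, (C,hash)→31400, (B,merge)→61000, (C,merge)→330000, (C,nl_idx)→368200, (B,nl)→2004000 …(+1); best=17000 via (B,hash)
  {ABE}: card=1200000; try (A,hash)→29880, (B,hash)→35480, (A,merge)→329160, (B,merge)→391480, (A,nl_idx)→1348200, (A,nl)→2408200 …(+1); best=29880 via (A,hash)
  {ACDE}: card=7200000; try (A,hash)→131360, (D,hash)→251360, (C,hash)→739360, (A,merge)→2170640, (D,merge)→4570640, (A,nl_idx)→8049680 …(+6); best=131360 via (A,hash)
  {BCDE}: card=6000000; try (B,hash)→138680, (D,hash)→218680, (C,hash)→626680, (B,merge)→2174680, (D,merge)→3817960, (D,nl_idx)→7417000 …(+5); best=138680 via (B,hash)
  {ABDE}: card=36000000; try (A,hash)→625160, (B,hash)→745160, (D,hash)→1231560, (A,merge)→12624440, (B,merge)→15141160, (D,merge)→26430840 …(+5); best=625160 via (A,hash)
  {ABCE}: card=12000000; try (A,hash)→218680, (B,hash)→258680, (C,hash)→1233080, (A,merge)→3817960, (B,merge)→4574680, (A,nl_idx)→13417000 …(+5); best=218680 via (A,hash)
  {ABCDE}: card=360000000; try (A,hash)→6140360, (B,hash)→7340360, (D,hash)→12220360, (C,hash)→36628360, (A,merge)→144139640, (B,merge)→172936360 …(+9); best=6140360 via (A,hash)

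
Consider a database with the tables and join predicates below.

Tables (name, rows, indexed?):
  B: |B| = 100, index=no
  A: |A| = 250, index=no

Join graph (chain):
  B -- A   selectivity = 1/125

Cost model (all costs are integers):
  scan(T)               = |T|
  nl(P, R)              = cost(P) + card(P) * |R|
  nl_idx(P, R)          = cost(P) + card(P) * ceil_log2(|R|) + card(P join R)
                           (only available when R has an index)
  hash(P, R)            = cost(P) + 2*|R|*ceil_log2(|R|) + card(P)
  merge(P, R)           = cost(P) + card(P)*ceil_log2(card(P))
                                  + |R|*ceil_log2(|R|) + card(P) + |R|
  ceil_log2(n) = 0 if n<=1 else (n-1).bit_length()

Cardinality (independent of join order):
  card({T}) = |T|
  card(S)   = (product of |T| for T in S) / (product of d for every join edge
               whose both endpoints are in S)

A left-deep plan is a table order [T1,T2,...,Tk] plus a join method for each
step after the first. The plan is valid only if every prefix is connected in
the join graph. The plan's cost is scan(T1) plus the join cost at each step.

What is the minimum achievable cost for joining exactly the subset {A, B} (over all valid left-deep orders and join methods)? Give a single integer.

1900

Selinger DP over subsets of {A,B}:
  {B}: scan cost=100, card=100
  {A}: scan cost=250, card=250
  {AB}: card=200; try (B,hash)→1900, (A,merge)→3150, (B,merge)→3300, (A,hash)→4200, (A,nl)→25100, (B,nl)→25250; best=1900 via (B,hash)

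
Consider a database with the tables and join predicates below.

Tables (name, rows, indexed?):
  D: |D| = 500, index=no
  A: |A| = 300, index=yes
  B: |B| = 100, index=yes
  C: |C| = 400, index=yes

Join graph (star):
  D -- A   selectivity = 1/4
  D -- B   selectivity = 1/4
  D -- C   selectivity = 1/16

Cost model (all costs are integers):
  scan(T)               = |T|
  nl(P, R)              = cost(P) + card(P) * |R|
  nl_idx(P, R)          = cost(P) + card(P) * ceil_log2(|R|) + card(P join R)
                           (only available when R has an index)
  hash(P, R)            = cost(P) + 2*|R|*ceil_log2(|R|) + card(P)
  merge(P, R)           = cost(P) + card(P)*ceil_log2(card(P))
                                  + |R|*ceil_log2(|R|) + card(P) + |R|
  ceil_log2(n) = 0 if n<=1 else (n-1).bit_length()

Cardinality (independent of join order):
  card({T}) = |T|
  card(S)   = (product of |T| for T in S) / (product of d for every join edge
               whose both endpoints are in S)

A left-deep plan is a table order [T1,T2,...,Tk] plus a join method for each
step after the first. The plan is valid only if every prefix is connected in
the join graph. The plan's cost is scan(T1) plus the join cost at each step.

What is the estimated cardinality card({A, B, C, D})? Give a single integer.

Tables in S: A(300), B(100), C(400), D(500)
Edges inside S: D-A(d=4), D-B(d=4), D-C(d=16)
numerator = 300 * 100 * 400 * 500 = 6000000000
denominator = 4 * 4 * 16 = 256
card(S) = 6000000000 / 256 = 23437500

23437500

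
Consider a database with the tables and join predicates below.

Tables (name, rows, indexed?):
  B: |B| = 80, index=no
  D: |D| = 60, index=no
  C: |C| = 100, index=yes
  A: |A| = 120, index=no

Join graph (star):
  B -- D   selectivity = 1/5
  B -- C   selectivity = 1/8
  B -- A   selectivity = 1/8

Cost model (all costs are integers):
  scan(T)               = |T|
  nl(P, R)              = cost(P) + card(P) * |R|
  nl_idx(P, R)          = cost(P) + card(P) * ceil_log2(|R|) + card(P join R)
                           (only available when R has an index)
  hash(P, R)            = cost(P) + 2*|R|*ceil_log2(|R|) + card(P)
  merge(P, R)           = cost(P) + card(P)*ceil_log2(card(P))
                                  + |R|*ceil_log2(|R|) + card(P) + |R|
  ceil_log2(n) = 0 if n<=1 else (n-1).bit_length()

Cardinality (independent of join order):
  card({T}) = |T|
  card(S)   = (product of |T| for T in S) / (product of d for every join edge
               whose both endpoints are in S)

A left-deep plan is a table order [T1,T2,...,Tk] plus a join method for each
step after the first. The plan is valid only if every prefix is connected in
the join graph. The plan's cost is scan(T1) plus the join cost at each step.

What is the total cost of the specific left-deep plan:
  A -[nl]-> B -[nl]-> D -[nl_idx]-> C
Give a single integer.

step 1: scan A: cost=120, card=120
step 2: join B via nl
    card(P join B) = 120*80/(8) = 1200
    cost = 120 + 120*80 = 9720
step 3: join D via nl
    card(P join D) = 1200*60/(5) = 14400
    cost = 9720 + 1200*60 = 81720
step 4: join C via nl_idx
    card(P join C) = 14400*100/(8) = 180000
    cost = 81720 + 14400*7 + 180000 = 362520

362520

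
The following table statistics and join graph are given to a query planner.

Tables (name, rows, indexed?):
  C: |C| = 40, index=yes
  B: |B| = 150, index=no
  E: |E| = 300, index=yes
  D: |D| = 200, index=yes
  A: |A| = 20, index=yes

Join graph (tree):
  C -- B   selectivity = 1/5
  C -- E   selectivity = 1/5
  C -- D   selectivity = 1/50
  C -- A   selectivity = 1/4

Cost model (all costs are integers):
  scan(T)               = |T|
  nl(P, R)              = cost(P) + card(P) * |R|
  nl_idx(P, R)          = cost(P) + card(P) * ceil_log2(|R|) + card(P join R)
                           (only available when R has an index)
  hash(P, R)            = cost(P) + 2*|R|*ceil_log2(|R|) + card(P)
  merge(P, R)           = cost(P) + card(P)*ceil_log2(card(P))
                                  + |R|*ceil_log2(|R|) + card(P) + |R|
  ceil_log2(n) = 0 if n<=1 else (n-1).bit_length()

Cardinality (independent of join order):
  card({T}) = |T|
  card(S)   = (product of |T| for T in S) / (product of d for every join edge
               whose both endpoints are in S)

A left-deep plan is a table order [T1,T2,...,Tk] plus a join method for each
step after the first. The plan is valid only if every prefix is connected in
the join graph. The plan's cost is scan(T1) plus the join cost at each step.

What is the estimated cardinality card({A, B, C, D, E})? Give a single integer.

Tables in S: A(20), B(150), C(40), D(200), E(300)
Edges inside S: C-B(d=5), C-E(d=5), C-D(d=50), C-A(d=4)
numerator = 20 * 150 * 40 * 200 * 300 = 7200000000
denominator = 5 * 5 * 50 * 4 = 5000
card(S) = 7200000000 / 5000 = 1440000

1440000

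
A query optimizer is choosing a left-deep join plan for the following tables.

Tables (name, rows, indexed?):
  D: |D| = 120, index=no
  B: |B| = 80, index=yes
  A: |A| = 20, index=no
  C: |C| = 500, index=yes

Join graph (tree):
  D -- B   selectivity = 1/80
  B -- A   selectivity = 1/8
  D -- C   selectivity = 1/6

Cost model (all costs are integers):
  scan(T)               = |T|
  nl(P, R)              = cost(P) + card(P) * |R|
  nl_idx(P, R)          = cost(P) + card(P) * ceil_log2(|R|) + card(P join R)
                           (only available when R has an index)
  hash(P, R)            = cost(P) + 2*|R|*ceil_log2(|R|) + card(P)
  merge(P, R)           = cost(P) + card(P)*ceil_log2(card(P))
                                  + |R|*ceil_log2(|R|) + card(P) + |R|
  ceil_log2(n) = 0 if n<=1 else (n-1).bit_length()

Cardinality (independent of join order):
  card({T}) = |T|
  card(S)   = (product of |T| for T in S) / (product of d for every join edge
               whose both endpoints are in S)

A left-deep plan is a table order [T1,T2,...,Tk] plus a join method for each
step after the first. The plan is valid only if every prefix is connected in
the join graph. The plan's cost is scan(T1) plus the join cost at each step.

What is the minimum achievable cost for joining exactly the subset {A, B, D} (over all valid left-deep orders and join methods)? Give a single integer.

1400

Selinger DP over subsets of {A,B,D}:
  {D}: scan cost=120, card=120
  {B}: scan cost=80, card=80
  {A}: scan cost=20, card=20
  {BD}: card=120; try (B,nl_idx)→1080, (B,hash)→1360, (D,merge)→1680, (B,merge)→1720, (D,hash)→1840, (D,nl)→9680 …(+1); best=1080 via (B,nl_idx)
  {AB}: card=200; try (B,nl_idx)→360, (A,hash)→360, (B,merge)→780, (A,merge)→840, (B,hash)→1160, (B,nl)→1620 …(+1); best=360 via (B,nl_idx)
  {ABD}: card=300; try (A,hash)→1400, (A,merge)→2160, (D,hash)→2240, (D,merge)→3120, (A,nl)→3480, (D,nl)→24360; best=1400 via (A,hash)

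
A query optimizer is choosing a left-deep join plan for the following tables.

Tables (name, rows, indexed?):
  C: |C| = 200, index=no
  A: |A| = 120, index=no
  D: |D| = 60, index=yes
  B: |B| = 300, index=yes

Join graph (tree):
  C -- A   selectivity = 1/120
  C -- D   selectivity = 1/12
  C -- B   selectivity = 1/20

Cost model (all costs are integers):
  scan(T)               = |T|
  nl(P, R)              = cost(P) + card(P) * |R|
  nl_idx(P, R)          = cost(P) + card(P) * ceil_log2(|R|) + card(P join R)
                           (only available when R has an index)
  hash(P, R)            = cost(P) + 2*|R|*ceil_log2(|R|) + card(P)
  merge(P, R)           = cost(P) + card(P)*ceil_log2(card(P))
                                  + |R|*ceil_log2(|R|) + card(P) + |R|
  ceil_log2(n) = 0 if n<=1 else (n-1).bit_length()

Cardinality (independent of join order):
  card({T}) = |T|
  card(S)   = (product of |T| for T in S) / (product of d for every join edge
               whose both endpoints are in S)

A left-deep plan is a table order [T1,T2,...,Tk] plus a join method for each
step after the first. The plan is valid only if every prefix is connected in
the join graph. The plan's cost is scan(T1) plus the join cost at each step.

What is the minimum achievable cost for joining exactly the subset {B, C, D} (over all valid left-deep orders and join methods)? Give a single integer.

7520

Selinger DP over subsets of {B,C,D}:
  {C}: scan cost=200, card=200
  {D}: scan cost=60, card=60
  {B}: scan cost=300, card=300
  {CD}: card=1000; try (D,hash)→1120, (C,merge)→2280, (D,nl_idx)→2400, (D,merge)→2420, (C,hash)→3320, (C,nl)→12060 …(+1); best=1120 via (D,hash)
  {BC}: card=3000; try (C,hash)→3800, (B,merge)→5000, (B,nl_idx)→5000, (C,merge)→5100, (B,hash)→5800, (B,nl)→60200 …(+1); best=3800 via (C,hash)
  {BCD}: card=15000; try (D,hash)→7520, (B,hash)→7520, (B,merge)→15120, (B,nl_idx)→25120, (D,nl_idx)→36800, (D,merge)→43220 …(+2); best=7520 via (D,hash)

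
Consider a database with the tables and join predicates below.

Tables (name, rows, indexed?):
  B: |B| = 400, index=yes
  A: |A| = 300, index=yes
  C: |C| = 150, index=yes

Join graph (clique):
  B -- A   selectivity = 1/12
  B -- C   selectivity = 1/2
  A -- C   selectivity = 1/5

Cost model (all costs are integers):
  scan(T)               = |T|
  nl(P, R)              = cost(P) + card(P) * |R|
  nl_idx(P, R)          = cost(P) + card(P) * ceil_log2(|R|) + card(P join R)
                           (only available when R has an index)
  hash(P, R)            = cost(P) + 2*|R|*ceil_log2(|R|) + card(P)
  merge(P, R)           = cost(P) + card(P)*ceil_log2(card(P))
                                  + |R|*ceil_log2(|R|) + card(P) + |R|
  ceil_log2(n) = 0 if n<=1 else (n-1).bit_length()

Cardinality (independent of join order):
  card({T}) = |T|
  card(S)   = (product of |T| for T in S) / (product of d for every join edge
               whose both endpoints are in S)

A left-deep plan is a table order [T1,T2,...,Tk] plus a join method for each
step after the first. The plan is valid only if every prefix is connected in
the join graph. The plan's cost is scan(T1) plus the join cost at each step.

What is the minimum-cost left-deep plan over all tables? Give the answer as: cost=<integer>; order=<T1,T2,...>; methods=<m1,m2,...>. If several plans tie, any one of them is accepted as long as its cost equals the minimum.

cost=18600; order=B,A,C; methods=hash,hash

Selinger DP (subsets sized 1..n):
  {B}: scan cost=400, card=400
  {A}: scan cost=300, card=300
  {C}: scan cost=150, card=150
  {AB}: card=10000; try (A,hash)→6200, (B,merge)→7300, (A,merge)→7400, (B,hash)→7800, (B,nl_idx)→13000, (A,nl_idx)→14000 …(+2); best=6200 via (A,hash)
  {BC}: card=30000; try (C,hash)→3200, (B,merge)→5500, (C,merge)→5750, (B,hash)→7500, (B,nl_idx)→31500, (C,nl_idx)→33600 …(+2); best=3200 via (C,hash)
  {AC}: card=9000; try (C,hash)→3000, (A,merge)→4500, (C,merge)→4650, (A,hash)→5700, (A,nl_idx)→10500, (C,nl_idx)→11700 …(+2); best=3000 via (C,hash)
  {ABC}: card=150000; try (C,hash)→18600, (B,hash)→19200, (A,hash)→38600, (B,merge)→142000, (C,merge)→157550, (B,nl_idx)→234000 …(+6); best=18600 via (C,hash)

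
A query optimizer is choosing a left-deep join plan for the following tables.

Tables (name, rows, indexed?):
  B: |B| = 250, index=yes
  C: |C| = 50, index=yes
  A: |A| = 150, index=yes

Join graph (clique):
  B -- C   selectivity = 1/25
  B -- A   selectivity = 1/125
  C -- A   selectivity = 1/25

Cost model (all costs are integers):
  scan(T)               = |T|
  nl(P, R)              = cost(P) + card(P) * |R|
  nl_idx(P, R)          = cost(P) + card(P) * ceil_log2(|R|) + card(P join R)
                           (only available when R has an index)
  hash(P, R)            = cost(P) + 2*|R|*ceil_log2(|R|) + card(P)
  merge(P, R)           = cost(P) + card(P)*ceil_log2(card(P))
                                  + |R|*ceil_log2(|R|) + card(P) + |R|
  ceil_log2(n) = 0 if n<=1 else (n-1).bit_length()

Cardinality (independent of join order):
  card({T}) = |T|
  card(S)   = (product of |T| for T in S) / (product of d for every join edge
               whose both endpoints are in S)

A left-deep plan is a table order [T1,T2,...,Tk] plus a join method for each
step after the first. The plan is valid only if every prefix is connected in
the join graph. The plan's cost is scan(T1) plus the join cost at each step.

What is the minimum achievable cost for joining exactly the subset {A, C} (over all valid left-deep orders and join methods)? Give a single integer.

750

Selinger DP over subsets of {A,C}:
  {C}: scan cost=50, card=50
  {A}: scan cost=150, card=150
  {AC}: card=300; try (A,nl_idx)→750, (C,hash)→900, (C,nl_idx)→1350, (A,merge)→1750, (C,merge)→1850, (A,hash)→2500 …(+2); best=750 via (A,nl_idx)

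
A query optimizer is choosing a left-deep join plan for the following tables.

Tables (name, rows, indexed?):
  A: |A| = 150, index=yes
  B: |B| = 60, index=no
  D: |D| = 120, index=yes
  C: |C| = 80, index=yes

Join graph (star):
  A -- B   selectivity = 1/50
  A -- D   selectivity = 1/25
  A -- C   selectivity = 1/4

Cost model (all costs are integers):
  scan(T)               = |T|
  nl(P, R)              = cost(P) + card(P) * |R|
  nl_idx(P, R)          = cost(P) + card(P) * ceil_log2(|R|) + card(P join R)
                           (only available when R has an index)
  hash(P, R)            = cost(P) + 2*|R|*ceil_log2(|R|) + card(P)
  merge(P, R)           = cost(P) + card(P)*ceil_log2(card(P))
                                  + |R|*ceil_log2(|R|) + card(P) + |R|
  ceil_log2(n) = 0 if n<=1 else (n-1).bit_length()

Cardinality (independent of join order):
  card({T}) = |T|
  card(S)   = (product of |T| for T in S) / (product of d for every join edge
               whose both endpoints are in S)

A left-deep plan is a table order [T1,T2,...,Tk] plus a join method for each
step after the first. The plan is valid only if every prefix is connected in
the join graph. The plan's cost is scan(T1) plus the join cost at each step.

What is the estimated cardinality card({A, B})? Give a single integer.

180

Tables in S: A(150), B(60)
Edges inside S: A-B(d=50)
numerator = 150 * 60 = 9000
denominator = 50 = 50
card(S) = 9000 / 50 = 180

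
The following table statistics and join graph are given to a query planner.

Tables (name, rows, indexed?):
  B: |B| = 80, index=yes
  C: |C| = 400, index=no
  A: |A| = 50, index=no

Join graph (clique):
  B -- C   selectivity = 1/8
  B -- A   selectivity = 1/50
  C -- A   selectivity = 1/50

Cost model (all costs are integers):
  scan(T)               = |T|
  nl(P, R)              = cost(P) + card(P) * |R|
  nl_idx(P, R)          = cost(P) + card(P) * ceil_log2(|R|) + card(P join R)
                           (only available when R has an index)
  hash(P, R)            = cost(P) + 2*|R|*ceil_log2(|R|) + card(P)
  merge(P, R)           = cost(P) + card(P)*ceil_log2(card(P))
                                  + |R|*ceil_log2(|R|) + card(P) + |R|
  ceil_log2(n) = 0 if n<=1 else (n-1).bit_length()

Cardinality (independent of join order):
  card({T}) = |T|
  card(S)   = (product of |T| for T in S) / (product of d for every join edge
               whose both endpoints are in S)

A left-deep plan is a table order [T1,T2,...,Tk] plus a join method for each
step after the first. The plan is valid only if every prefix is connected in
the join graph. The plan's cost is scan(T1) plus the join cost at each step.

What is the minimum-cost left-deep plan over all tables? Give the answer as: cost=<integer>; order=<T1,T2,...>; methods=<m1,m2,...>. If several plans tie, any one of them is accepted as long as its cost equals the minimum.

Selinger DP (subsets sized 1..n):
  {B}: scan cost=80, card=80
  {C}: scan cost=400, card=400
  {A}: scan cost=50, card=50
  {BC}: card=4000; try (B,hash)→1920, (C,merge)→4720, (B,merge)→5040, (B,nl_idx)→7200, (C,hash)→7360, (C,nl)→32080 …(+1); best=1920 via (B,hash)
  {AB}: card=80; try (B,nl_idx)→480, (A,hash)→760, (B,merge)→1040, (A,merge)→1070, (B,hash)→1220, (B,nl)→4050 …(+1); best=480 via (B,nl_idx)
  {AC}: card=400; try (A,hash)→1400, (C,merge)→4400, (A,merge)→4750, (C,hash)→7300, (C,nl)→20050, (A,nl)→20400; best=1400 via (A,hash)
  {ABC}: card=80; try (B,hash)→2920, (B,nl_idx)→4280, (C,merge)→5120, (B,merge)→6040, (A,hash)→6520, (C,hash)→7760 …(+4); best=2920 via (B,hash)

cost=2920; order=C,A,B; methods=hash,hash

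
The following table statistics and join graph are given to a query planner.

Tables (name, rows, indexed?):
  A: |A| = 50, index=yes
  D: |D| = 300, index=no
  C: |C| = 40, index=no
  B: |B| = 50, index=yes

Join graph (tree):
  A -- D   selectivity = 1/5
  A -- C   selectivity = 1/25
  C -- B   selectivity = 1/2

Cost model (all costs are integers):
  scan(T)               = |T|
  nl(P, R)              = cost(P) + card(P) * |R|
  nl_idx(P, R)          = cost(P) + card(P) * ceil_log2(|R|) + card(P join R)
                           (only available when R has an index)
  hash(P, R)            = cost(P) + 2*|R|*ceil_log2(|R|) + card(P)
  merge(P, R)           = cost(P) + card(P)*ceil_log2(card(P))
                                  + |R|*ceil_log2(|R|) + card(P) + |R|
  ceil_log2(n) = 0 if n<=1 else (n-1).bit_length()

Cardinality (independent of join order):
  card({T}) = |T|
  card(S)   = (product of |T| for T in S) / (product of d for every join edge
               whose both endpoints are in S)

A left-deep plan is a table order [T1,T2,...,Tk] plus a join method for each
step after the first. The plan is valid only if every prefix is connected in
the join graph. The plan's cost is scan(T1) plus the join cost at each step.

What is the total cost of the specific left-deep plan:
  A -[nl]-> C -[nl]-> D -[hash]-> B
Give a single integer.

31450

step 1: scan A: cost=50, card=50
step 2: join C via nl
    card(P join C) = 50*40/(25) = 80
    cost = 50 + 50*40 = 2050
step 3: join D via nl
    card(P join D) = 80*300/(5) = 4800
    cost = 2050 + 80*300 = 26050
step 4: join B via hash
    card(P join B) = 4800*50/(2) = 120000
    cost = 26050 + 2*50*6 + 4800 = 31450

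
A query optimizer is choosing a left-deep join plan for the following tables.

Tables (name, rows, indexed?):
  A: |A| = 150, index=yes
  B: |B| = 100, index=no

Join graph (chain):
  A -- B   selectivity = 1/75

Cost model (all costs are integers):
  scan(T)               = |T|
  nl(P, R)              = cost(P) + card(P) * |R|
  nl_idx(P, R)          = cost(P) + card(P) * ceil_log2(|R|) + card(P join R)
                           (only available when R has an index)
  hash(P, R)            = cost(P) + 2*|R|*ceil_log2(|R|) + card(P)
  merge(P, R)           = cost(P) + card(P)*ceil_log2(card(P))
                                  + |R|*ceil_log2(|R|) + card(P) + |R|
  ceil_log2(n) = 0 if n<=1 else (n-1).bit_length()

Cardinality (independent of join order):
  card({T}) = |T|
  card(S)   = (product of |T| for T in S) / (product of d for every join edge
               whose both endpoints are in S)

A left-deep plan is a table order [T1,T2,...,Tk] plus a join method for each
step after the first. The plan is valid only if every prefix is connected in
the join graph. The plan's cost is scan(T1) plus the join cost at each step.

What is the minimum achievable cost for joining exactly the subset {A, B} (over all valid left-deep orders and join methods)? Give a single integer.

1100

Selinger DP over subsets of {A,B}:
  {A}: scan cost=150, card=150
  {B}: scan cost=100, card=100
  {AB}: card=200; try (A,nl_idx)→1100, (B,hash)→1700, (A,merge)→2250, (B,merge)→2300, (A,hash)→2600, (A,nl)→15100 …(+1); best=1100 via (A,nl_idx)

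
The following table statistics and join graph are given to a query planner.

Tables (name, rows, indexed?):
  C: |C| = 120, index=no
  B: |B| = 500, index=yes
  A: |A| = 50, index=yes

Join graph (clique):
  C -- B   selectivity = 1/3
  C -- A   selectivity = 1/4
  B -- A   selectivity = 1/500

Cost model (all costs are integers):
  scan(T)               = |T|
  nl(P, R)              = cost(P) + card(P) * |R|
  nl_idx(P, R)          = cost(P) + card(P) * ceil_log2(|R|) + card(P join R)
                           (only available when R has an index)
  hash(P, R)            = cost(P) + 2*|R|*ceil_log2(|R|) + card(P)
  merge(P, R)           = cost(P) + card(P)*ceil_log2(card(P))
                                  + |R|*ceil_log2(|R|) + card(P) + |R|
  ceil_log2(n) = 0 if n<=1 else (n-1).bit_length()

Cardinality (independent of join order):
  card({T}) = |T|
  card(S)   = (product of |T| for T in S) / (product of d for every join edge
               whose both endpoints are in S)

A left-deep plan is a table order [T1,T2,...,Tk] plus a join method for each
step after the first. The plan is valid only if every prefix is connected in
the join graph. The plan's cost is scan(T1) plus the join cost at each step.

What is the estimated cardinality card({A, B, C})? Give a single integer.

Tables in S: A(50), B(500), C(120)
Edges inside S: C-B(d=3), C-A(d=4), B-A(d=500)
numerator = 50 * 500 * 120 = 3000000
denominator = 3 * 4 * 500 = 6000
card(S) = 3000000 / 6000 = 500

500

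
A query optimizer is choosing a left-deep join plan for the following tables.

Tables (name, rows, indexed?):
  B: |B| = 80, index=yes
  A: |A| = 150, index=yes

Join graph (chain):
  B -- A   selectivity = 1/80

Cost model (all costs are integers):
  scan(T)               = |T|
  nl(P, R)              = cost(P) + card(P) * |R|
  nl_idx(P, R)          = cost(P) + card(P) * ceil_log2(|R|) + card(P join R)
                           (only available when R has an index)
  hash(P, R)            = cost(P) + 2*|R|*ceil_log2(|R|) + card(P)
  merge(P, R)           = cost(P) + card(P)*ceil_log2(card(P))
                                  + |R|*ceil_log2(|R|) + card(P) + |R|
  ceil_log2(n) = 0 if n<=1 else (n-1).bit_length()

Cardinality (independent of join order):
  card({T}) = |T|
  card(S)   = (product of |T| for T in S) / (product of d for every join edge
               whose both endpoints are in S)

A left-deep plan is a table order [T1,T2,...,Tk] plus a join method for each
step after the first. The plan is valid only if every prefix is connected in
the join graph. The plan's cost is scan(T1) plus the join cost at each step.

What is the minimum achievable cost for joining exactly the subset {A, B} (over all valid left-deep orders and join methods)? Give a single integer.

870

Selinger DP over subsets of {A,B}:
  {B}: scan cost=80, card=80
  {A}: scan cost=150, card=150
  {AB}: card=150; try (A,nl_idx)→870, (B,nl_idx)→1350, (B,hash)→1420, (A,merge)→2070, (B,merge)→2140, (A,hash)→2560 …(+2); best=870 via (A,nl_idx)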